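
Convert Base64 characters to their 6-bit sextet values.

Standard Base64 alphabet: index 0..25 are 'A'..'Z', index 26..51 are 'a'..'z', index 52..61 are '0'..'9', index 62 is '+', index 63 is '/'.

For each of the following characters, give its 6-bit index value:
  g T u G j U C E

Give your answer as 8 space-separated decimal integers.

'g': a..z range, 26 + ord('g') − ord('a') = 32
'T': A..Z range, ord('T') − ord('A') = 19
'u': a..z range, 26 + ord('u') − ord('a') = 46
'G': A..Z range, ord('G') − ord('A') = 6
'j': a..z range, 26 + ord('j') − ord('a') = 35
'U': A..Z range, ord('U') − ord('A') = 20
'C': A..Z range, ord('C') − ord('A') = 2
'E': A..Z range, ord('E') − ord('A') = 4

Answer: 32 19 46 6 35 20 2 4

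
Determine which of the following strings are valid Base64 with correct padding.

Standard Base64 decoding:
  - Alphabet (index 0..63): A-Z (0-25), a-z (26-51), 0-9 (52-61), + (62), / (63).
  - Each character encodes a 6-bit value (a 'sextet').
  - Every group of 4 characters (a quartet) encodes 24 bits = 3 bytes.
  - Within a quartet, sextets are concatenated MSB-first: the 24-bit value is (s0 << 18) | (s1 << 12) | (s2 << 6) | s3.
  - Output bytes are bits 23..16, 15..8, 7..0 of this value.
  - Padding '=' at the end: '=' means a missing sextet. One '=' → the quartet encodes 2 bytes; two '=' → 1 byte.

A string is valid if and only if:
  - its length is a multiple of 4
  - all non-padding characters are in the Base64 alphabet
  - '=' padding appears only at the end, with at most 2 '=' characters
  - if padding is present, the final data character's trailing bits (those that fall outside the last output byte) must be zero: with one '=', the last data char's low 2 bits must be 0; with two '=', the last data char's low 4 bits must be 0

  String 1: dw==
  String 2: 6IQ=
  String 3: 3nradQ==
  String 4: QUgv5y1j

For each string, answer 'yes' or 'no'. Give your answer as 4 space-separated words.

String 1: 'dw==' → valid
String 2: '6IQ=' → valid
String 3: '3nradQ==' → valid
String 4: 'QUgv5y1j' → valid

Answer: yes yes yes yes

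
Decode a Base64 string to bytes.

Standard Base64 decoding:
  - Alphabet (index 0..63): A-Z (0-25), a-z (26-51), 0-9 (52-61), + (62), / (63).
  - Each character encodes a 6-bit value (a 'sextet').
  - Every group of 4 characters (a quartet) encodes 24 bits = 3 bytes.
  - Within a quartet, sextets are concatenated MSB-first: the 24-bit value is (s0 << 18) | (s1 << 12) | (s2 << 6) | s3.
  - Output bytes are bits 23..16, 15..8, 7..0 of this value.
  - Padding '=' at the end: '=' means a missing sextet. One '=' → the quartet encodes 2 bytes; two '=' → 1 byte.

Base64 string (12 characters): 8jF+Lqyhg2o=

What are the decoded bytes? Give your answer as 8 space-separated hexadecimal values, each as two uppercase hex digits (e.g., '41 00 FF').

After char 0 ('8'=60): chars_in_quartet=1 acc=0x3C bytes_emitted=0
After char 1 ('j'=35): chars_in_quartet=2 acc=0xF23 bytes_emitted=0
After char 2 ('F'=5): chars_in_quartet=3 acc=0x3C8C5 bytes_emitted=0
After char 3 ('+'=62): chars_in_quartet=4 acc=0xF2317E -> emit F2 31 7E, reset; bytes_emitted=3
After char 4 ('L'=11): chars_in_quartet=1 acc=0xB bytes_emitted=3
After char 5 ('q'=42): chars_in_quartet=2 acc=0x2EA bytes_emitted=3
After char 6 ('y'=50): chars_in_quartet=3 acc=0xBAB2 bytes_emitted=3
After char 7 ('h'=33): chars_in_quartet=4 acc=0x2EACA1 -> emit 2E AC A1, reset; bytes_emitted=6
After char 8 ('g'=32): chars_in_quartet=1 acc=0x20 bytes_emitted=6
After char 9 ('2'=54): chars_in_quartet=2 acc=0x836 bytes_emitted=6
After char 10 ('o'=40): chars_in_quartet=3 acc=0x20DA8 bytes_emitted=6
Padding '=': partial quartet acc=0x20DA8 -> emit 83 6A; bytes_emitted=8

Answer: F2 31 7E 2E AC A1 83 6A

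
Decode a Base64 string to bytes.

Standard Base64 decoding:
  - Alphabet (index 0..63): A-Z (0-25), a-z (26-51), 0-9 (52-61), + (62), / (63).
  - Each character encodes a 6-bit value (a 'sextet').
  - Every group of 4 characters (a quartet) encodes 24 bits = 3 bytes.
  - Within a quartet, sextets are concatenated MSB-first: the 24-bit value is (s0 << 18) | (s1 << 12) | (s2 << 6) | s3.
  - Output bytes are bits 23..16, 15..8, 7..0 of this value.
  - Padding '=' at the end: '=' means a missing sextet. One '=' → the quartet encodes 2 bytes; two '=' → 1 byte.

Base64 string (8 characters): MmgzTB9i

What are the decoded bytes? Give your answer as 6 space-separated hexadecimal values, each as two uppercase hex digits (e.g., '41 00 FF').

After char 0 ('M'=12): chars_in_quartet=1 acc=0xC bytes_emitted=0
After char 1 ('m'=38): chars_in_quartet=2 acc=0x326 bytes_emitted=0
After char 2 ('g'=32): chars_in_quartet=3 acc=0xC9A0 bytes_emitted=0
After char 3 ('z'=51): chars_in_quartet=4 acc=0x326833 -> emit 32 68 33, reset; bytes_emitted=3
After char 4 ('T'=19): chars_in_quartet=1 acc=0x13 bytes_emitted=3
After char 5 ('B'=1): chars_in_quartet=2 acc=0x4C1 bytes_emitted=3
After char 6 ('9'=61): chars_in_quartet=3 acc=0x1307D bytes_emitted=3
After char 7 ('i'=34): chars_in_quartet=4 acc=0x4C1F62 -> emit 4C 1F 62, reset; bytes_emitted=6

Answer: 32 68 33 4C 1F 62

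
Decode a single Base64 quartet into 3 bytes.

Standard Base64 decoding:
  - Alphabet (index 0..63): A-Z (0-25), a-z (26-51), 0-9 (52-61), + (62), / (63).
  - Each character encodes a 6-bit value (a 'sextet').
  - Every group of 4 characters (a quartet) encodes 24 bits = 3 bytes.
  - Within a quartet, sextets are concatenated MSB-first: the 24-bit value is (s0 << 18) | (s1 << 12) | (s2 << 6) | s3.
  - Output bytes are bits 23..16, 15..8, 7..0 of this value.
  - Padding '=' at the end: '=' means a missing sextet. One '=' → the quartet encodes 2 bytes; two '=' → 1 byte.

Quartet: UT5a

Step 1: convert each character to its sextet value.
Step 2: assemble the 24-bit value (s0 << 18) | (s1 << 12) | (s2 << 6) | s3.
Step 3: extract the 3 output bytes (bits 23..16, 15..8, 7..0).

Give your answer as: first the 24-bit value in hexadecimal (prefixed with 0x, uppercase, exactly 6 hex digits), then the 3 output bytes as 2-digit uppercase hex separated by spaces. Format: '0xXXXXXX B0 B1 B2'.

Answer: 0x513E5A 51 3E 5A

Derivation:
Sextets: U=20, T=19, 5=57, a=26
24-bit: (20<<18) | (19<<12) | (57<<6) | 26
      = 0x500000 | 0x013000 | 0x000E40 | 0x00001A
      = 0x513E5A
Bytes: (v>>16)&0xFF=51, (v>>8)&0xFF=3E, v&0xFF=5A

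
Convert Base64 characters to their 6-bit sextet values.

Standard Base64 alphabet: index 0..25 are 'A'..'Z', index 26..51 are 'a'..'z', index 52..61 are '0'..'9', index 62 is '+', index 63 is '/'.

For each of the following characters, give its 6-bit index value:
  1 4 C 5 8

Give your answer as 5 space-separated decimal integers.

'1': 0..9 range, 52 + ord('1') − ord('0') = 53
'4': 0..9 range, 52 + ord('4') − ord('0') = 56
'C': A..Z range, ord('C') − ord('A') = 2
'5': 0..9 range, 52 + ord('5') − ord('0') = 57
'8': 0..9 range, 52 + ord('8') − ord('0') = 60

Answer: 53 56 2 57 60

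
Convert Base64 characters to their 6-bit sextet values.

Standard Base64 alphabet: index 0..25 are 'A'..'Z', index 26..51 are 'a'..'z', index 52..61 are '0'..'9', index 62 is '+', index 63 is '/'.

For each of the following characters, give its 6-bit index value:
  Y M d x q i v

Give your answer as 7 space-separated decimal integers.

'Y': A..Z range, ord('Y') − ord('A') = 24
'M': A..Z range, ord('M') − ord('A') = 12
'd': a..z range, 26 + ord('d') − ord('a') = 29
'x': a..z range, 26 + ord('x') − ord('a') = 49
'q': a..z range, 26 + ord('q') − ord('a') = 42
'i': a..z range, 26 + ord('i') − ord('a') = 34
'v': a..z range, 26 + ord('v') − ord('a') = 47

Answer: 24 12 29 49 42 34 47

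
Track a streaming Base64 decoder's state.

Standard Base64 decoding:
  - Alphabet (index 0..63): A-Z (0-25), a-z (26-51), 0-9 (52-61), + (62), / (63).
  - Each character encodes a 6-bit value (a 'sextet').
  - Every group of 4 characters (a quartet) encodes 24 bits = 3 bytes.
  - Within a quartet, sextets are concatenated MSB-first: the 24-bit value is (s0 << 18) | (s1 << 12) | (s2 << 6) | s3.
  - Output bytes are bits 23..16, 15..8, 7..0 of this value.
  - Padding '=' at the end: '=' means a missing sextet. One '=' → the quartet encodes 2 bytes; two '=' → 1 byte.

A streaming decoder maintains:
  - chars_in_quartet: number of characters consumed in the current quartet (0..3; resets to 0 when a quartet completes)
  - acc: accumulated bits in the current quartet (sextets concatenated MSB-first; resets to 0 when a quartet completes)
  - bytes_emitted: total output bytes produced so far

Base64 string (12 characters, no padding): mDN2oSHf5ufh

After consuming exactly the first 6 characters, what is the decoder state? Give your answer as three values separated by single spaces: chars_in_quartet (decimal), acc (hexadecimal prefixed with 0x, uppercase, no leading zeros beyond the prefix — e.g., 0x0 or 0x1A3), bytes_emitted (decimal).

After char 0 ('m'=38): chars_in_quartet=1 acc=0x26 bytes_emitted=0
After char 1 ('D'=3): chars_in_quartet=2 acc=0x983 bytes_emitted=0
After char 2 ('N'=13): chars_in_quartet=3 acc=0x260CD bytes_emitted=0
After char 3 ('2'=54): chars_in_quartet=4 acc=0x983376 -> emit 98 33 76, reset; bytes_emitted=3
After char 4 ('o'=40): chars_in_quartet=1 acc=0x28 bytes_emitted=3
After char 5 ('S'=18): chars_in_quartet=2 acc=0xA12 bytes_emitted=3

Answer: 2 0xA12 3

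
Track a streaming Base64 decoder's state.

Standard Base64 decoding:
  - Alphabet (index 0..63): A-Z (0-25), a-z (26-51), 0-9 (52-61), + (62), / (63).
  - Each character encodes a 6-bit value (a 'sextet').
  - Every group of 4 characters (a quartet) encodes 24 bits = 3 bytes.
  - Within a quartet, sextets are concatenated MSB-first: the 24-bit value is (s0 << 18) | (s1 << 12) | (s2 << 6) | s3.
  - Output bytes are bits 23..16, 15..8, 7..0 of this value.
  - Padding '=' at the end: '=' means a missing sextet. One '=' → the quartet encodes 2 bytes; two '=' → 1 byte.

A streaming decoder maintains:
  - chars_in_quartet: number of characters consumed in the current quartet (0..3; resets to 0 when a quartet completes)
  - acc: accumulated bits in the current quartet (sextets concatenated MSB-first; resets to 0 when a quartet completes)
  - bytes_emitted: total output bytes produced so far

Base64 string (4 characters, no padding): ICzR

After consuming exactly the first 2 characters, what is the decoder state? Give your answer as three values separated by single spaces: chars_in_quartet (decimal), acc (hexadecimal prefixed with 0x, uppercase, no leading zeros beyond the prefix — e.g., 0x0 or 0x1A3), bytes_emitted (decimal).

After char 0 ('I'=8): chars_in_quartet=1 acc=0x8 bytes_emitted=0
After char 1 ('C'=2): chars_in_quartet=2 acc=0x202 bytes_emitted=0

Answer: 2 0x202 0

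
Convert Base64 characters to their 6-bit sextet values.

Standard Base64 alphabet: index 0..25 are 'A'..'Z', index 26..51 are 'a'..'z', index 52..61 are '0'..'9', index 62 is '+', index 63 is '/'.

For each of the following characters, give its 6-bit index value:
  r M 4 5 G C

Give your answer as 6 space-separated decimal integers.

Answer: 43 12 56 57 6 2

Derivation:
'r': a..z range, 26 + ord('r') − ord('a') = 43
'M': A..Z range, ord('M') − ord('A') = 12
'4': 0..9 range, 52 + ord('4') − ord('0') = 56
'5': 0..9 range, 52 + ord('5') − ord('0') = 57
'G': A..Z range, ord('G') − ord('A') = 6
'C': A..Z range, ord('C') − ord('A') = 2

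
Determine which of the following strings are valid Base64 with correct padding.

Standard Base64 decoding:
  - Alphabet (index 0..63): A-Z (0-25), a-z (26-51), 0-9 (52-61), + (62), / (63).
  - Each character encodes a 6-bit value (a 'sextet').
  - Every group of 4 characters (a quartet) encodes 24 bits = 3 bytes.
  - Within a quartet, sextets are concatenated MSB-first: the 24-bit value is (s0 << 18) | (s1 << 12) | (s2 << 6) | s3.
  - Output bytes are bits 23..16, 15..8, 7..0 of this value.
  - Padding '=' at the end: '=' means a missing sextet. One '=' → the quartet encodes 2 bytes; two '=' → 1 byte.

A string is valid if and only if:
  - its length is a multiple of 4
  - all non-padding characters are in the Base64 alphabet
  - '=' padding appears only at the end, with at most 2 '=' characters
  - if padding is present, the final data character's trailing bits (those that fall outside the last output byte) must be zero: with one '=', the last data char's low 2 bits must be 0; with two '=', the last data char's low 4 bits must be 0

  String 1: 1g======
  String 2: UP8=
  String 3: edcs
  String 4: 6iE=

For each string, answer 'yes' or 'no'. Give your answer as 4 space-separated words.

String 1: '1g======' → invalid (6 pad chars (max 2))
String 2: 'UP8=' → valid
String 3: 'edcs' → valid
String 4: '6iE=' → valid

Answer: no yes yes yes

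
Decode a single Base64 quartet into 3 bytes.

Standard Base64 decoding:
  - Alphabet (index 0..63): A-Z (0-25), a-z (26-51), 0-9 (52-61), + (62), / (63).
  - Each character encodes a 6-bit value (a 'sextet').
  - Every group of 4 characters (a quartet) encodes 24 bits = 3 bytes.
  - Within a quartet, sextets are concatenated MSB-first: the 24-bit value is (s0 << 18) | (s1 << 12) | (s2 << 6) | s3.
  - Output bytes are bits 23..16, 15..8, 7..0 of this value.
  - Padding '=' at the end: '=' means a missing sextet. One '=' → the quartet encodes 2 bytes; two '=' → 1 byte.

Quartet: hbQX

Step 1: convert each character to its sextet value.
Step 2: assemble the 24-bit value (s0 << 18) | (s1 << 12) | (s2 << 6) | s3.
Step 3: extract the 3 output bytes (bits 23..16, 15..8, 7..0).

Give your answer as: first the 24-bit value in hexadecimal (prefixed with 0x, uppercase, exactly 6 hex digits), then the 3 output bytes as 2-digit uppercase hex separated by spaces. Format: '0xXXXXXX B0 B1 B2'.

Sextets: h=33, b=27, Q=16, X=23
24-bit: (33<<18) | (27<<12) | (16<<6) | 23
      = 0x840000 | 0x01B000 | 0x000400 | 0x000017
      = 0x85B417
Bytes: (v>>16)&0xFF=85, (v>>8)&0xFF=B4, v&0xFF=17

Answer: 0x85B417 85 B4 17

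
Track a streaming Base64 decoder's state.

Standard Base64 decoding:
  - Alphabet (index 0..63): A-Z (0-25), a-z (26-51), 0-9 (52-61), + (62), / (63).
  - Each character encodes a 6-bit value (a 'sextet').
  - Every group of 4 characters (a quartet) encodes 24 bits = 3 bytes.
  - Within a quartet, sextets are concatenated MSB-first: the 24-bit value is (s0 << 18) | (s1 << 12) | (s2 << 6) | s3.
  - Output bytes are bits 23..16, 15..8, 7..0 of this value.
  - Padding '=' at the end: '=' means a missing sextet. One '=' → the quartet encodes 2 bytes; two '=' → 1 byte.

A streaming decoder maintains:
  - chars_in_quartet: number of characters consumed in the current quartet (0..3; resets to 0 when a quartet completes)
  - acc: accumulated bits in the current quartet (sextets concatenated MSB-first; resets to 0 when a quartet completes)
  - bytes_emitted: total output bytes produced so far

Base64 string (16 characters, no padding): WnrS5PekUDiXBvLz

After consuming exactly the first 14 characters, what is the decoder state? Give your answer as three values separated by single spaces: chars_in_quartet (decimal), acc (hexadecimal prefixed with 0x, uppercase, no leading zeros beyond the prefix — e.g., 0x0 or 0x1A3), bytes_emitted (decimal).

Answer: 2 0x6F 9

Derivation:
After char 0 ('W'=22): chars_in_quartet=1 acc=0x16 bytes_emitted=0
After char 1 ('n'=39): chars_in_quartet=2 acc=0x5A7 bytes_emitted=0
After char 2 ('r'=43): chars_in_quartet=3 acc=0x169EB bytes_emitted=0
After char 3 ('S'=18): chars_in_quartet=4 acc=0x5A7AD2 -> emit 5A 7A D2, reset; bytes_emitted=3
After char 4 ('5'=57): chars_in_quartet=1 acc=0x39 bytes_emitted=3
After char 5 ('P'=15): chars_in_quartet=2 acc=0xE4F bytes_emitted=3
After char 6 ('e'=30): chars_in_quartet=3 acc=0x393DE bytes_emitted=3
After char 7 ('k'=36): chars_in_quartet=4 acc=0xE4F7A4 -> emit E4 F7 A4, reset; bytes_emitted=6
After char 8 ('U'=20): chars_in_quartet=1 acc=0x14 bytes_emitted=6
After char 9 ('D'=3): chars_in_quartet=2 acc=0x503 bytes_emitted=6
After char 10 ('i'=34): chars_in_quartet=3 acc=0x140E2 bytes_emitted=6
After char 11 ('X'=23): chars_in_quartet=4 acc=0x503897 -> emit 50 38 97, reset; bytes_emitted=9
After char 12 ('B'=1): chars_in_quartet=1 acc=0x1 bytes_emitted=9
After char 13 ('v'=47): chars_in_quartet=2 acc=0x6F bytes_emitted=9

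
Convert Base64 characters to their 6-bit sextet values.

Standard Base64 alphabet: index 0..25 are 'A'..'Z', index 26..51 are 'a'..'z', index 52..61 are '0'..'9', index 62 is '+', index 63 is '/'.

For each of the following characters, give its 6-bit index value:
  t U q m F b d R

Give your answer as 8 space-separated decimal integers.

Answer: 45 20 42 38 5 27 29 17

Derivation:
't': a..z range, 26 + ord('t') − ord('a') = 45
'U': A..Z range, ord('U') − ord('A') = 20
'q': a..z range, 26 + ord('q') − ord('a') = 42
'm': a..z range, 26 + ord('m') − ord('a') = 38
'F': A..Z range, ord('F') − ord('A') = 5
'b': a..z range, 26 + ord('b') − ord('a') = 27
'd': a..z range, 26 + ord('d') − ord('a') = 29
'R': A..Z range, ord('R') − ord('A') = 17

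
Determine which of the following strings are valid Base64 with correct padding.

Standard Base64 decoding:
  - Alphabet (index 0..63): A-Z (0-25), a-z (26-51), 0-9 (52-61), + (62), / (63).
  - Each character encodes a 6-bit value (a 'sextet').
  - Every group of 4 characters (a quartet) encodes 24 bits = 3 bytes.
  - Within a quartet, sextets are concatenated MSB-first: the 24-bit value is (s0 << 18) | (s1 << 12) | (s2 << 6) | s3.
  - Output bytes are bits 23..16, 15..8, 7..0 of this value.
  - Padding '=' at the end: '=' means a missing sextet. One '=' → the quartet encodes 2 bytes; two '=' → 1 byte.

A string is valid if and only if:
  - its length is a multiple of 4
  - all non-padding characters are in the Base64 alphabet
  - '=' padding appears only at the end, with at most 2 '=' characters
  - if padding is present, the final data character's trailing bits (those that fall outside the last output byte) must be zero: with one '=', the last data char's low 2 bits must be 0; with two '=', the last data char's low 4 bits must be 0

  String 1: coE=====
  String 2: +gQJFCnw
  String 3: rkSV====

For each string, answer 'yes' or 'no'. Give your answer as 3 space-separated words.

String 1: 'coE=====' → invalid (5 pad chars (max 2))
String 2: '+gQJFCnw' → valid
String 3: 'rkSV====' → invalid (4 pad chars (max 2))

Answer: no yes no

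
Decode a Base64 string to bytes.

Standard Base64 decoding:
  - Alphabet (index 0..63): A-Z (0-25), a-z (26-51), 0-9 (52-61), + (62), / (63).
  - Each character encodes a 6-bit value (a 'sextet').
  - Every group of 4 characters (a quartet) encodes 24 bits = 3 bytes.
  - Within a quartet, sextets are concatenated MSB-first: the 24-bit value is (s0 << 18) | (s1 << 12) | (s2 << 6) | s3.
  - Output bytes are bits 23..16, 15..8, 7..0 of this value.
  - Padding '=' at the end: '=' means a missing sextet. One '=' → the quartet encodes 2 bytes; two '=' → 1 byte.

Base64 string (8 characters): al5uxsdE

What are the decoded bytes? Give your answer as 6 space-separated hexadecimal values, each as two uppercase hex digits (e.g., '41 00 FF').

After char 0 ('a'=26): chars_in_quartet=1 acc=0x1A bytes_emitted=0
After char 1 ('l'=37): chars_in_quartet=2 acc=0x6A5 bytes_emitted=0
After char 2 ('5'=57): chars_in_quartet=3 acc=0x1A979 bytes_emitted=0
After char 3 ('u'=46): chars_in_quartet=4 acc=0x6A5E6E -> emit 6A 5E 6E, reset; bytes_emitted=3
After char 4 ('x'=49): chars_in_quartet=1 acc=0x31 bytes_emitted=3
After char 5 ('s'=44): chars_in_quartet=2 acc=0xC6C bytes_emitted=3
After char 6 ('d'=29): chars_in_quartet=3 acc=0x31B1D bytes_emitted=3
After char 7 ('E'=4): chars_in_quartet=4 acc=0xC6C744 -> emit C6 C7 44, reset; bytes_emitted=6

Answer: 6A 5E 6E C6 C7 44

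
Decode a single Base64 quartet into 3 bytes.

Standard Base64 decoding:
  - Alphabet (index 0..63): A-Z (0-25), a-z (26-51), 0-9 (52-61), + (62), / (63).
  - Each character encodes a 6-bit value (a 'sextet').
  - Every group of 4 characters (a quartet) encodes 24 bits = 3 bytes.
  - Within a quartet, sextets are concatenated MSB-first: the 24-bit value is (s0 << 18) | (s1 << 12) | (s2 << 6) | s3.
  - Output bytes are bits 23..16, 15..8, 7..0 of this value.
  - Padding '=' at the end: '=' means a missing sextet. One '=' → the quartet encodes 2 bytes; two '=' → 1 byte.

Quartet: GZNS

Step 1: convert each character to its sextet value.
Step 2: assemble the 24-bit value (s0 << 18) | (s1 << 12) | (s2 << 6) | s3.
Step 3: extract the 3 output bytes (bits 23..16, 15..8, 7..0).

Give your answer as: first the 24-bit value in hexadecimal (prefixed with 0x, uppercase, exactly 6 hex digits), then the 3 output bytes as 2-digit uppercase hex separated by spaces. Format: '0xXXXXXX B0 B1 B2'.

Answer: 0x199352 19 93 52

Derivation:
Sextets: G=6, Z=25, N=13, S=18
24-bit: (6<<18) | (25<<12) | (13<<6) | 18
      = 0x180000 | 0x019000 | 0x000340 | 0x000012
      = 0x199352
Bytes: (v>>16)&0xFF=19, (v>>8)&0xFF=93, v&0xFF=52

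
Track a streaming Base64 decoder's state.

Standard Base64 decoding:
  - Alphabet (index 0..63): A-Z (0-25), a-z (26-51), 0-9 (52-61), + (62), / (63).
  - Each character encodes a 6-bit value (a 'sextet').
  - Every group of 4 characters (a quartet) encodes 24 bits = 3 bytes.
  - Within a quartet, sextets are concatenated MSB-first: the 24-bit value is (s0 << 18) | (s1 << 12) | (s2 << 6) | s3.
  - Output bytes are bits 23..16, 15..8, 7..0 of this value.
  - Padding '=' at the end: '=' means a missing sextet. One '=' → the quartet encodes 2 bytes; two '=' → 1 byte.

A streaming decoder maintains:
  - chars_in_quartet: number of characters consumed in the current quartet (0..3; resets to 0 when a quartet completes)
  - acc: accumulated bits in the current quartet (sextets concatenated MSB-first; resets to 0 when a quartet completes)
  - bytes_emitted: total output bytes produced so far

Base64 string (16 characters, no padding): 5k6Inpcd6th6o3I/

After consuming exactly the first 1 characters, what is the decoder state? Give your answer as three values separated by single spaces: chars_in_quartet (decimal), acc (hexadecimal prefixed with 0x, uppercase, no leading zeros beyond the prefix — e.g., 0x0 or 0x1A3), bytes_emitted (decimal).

After char 0 ('5'=57): chars_in_quartet=1 acc=0x39 bytes_emitted=0

Answer: 1 0x39 0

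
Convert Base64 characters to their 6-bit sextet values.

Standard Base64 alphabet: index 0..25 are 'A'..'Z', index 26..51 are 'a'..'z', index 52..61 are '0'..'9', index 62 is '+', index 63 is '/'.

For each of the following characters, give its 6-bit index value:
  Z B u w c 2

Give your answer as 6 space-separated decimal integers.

'Z': A..Z range, ord('Z') − ord('A') = 25
'B': A..Z range, ord('B') − ord('A') = 1
'u': a..z range, 26 + ord('u') − ord('a') = 46
'w': a..z range, 26 + ord('w') − ord('a') = 48
'c': a..z range, 26 + ord('c') − ord('a') = 28
'2': 0..9 range, 52 + ord('2') − ord('0') = 54

Answer: 25 1 46 48 28 54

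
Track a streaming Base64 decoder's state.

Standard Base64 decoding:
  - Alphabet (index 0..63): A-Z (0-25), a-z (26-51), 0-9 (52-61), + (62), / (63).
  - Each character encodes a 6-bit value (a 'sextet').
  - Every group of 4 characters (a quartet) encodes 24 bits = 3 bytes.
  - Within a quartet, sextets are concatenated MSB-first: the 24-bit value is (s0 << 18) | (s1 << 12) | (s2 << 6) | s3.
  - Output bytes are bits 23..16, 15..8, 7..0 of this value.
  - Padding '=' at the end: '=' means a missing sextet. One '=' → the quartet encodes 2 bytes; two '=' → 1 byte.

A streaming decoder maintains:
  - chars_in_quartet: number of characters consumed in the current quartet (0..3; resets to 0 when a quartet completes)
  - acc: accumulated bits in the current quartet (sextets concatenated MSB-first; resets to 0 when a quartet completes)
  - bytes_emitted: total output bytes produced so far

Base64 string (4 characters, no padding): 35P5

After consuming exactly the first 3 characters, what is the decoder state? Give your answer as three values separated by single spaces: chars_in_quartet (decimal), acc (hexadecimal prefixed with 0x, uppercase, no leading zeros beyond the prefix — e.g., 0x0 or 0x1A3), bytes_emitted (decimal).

Answer: 3 0x37E4F 0

Derivation:
After char 0 ('3'=55): chars_in_quartet=1 acc=0x37 bytes_emitted=0
After char 1 ('5'=57): chars_in_quartet=2 acc=0xDF9 bytes_emitted=0
After char 2 ('P'=15): chars_in_quartet=3 acc=0x37E4F bytes_emitted=0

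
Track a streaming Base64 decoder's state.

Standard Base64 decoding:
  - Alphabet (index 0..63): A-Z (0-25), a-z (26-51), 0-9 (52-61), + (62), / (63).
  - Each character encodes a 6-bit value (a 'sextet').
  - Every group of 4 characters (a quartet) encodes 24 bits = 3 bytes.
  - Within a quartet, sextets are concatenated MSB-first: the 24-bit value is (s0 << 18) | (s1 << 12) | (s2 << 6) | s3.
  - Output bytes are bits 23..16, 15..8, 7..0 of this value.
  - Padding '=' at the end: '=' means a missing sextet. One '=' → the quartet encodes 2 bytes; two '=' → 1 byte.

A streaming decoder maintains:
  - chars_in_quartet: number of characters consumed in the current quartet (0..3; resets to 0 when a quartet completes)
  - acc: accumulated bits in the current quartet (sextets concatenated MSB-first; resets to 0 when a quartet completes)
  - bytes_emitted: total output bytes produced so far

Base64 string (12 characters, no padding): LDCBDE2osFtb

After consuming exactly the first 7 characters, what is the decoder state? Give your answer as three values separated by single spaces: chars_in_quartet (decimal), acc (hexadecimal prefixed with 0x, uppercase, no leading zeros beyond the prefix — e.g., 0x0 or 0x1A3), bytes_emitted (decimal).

After char 0 ('L'=11): chars_in_quartet=1 acc=0xB bytes_emitted=0
After char 1 ('D'=3): chars_in_quartet=2 acc=0x2C3 bytes_emitted=0
After char 2 ('C'=2): chars_in_quartet=3 acc=0xB0C2 bytes_emitted=0
After char 3 ('B'=1): chars_in_quartet=4 acc=0x2C3081 -> emit 2C 30 81, reset; bytes_emitted=3
After char 4 ('D'=3): chars_in_quartet=1 acc=0x3 bytes_emitted=3
After char 5 ('E'=4): chars_in_quartet=2 acc=0xC4 bytes_emitted=3
After char 6 ('2'=54): chars_in_quartet=3 acc=0x3136 bytes_emitted=3

Answer: 3 0x3136 3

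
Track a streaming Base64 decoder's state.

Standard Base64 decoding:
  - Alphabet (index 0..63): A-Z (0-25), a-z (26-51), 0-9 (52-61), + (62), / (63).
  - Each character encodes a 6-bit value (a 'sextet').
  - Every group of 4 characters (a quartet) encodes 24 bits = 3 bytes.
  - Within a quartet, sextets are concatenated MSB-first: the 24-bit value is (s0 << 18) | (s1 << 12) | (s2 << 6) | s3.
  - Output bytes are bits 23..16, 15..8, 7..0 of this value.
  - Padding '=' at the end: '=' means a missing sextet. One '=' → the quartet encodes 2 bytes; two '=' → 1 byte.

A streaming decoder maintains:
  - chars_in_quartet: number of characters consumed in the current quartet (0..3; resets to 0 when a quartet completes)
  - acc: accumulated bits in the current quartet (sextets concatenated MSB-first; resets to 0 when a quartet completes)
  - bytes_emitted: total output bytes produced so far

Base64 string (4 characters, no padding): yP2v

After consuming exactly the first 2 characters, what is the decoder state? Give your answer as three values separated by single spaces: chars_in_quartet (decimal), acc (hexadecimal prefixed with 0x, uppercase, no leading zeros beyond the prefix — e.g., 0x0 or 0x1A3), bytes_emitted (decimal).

Answer: 2 0xC8F 0

Derivation:
After char 0 ('y'=50): chars_in_quartet=1 acc=0x32 bytes_emitted=0
After char 1 ('P'=15): chars_in_quartet=2 acc=0xC8F bytes_emitted=0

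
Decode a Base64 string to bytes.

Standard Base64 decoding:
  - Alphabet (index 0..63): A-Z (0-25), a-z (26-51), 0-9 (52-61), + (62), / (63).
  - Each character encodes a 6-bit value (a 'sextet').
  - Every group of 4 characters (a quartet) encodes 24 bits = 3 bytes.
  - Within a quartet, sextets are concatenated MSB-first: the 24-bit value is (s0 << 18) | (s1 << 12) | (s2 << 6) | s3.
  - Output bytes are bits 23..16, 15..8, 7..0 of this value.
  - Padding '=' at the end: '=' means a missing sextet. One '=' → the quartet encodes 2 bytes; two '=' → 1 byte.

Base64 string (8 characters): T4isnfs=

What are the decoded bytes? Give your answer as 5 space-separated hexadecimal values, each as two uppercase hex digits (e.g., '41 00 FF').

After char 0 ('T'=19): chars_in_quartet=1 acc=0x13 bytes_emitted=0
After char 1 ('4'=56): chars_in_quartet=2 acc=0x4F8 bytes_emitted=0
After char 2 ('i'=34): chars_in_quartet=3 acc=0x13E22 bytes_emitted=0
After char 3 ('s'=44): chars_in_quartet=4 acc=0x4F88AC -> emit 4F 88 AC, reset; bytes_emitted=3
After char 4 ('n'=39): chars_in_quartet=1 acc=0x27 bytes_emitted=3
After char 5 ('f'=31): chars_in_quartet=2 acc=0x9DF bytes_emitted=3
After char 6 ('s'=44): chars_in_quartet=3 acc=0x277EC bytes_emitted=3
Padding '=': partial quartet acc=0x277EC -> emit 9D FB; bytes_emitted=5

Answer: 4F 88 AC 9D FB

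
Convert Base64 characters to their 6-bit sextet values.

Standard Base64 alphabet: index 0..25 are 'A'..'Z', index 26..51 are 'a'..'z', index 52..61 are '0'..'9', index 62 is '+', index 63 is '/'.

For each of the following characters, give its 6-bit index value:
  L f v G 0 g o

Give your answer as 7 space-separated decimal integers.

Answer: 11 31 47 6 52 32 40

Derivation:
'L': A..Z range, ord('L') − ord('A') = 11
'f': a..z range, 26 + ord('f') − ord('a') = 31
'v': a..z range, 26 + ord('v') − ord('a') = 47
'G': A..Z range, ord('G') − ord('A') = 6
'0': 0..9 range, 52 + ord('0') − ord('0') = 52
'g': a..z range, 26 + ord('g') − ord('a') = 32
'o': a..z range, 26 + ord('o') − ord('a') = 40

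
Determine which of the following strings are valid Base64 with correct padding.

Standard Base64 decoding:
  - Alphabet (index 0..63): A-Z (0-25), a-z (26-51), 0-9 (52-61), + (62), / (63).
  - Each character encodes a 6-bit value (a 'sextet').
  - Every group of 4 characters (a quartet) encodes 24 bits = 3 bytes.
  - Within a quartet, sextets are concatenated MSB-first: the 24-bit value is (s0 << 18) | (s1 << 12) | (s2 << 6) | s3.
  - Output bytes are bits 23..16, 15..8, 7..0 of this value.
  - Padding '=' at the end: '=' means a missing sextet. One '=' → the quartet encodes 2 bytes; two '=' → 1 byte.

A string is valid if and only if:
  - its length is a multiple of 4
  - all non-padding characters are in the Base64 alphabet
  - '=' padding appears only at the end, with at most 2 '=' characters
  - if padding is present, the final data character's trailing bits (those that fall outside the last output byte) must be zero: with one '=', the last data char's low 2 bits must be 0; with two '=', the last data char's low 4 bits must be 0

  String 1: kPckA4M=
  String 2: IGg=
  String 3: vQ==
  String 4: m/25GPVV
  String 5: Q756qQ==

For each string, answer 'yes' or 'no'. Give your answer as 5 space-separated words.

Answer: yes yes yes yes yes

Derivation:
String 1: 'kPckA4M=' → valid
String 2: 'IGg=' → valid
String 3: 'vQ==' → valid
String 4: 'm/25GPVV' → valid
String 5: 'Q756qQ==' → valid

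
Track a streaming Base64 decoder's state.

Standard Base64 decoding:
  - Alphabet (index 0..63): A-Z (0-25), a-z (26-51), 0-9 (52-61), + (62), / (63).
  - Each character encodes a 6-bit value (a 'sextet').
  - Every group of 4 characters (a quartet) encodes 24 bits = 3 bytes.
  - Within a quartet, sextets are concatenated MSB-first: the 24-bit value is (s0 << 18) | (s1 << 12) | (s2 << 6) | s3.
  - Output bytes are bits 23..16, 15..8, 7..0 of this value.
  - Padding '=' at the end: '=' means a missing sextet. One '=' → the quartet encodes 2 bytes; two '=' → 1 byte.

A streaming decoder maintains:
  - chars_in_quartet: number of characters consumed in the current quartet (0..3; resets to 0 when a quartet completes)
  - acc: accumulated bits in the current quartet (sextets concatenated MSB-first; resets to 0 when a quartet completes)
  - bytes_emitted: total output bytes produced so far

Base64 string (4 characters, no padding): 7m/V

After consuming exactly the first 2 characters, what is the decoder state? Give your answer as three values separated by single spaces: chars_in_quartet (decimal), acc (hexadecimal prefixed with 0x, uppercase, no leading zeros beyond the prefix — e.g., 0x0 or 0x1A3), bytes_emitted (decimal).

Answer: 2 0xEE6 0

Derivation:
After char 0 ('7'=59): chars_in_quartet=1 acc=0x3B bytes_emitted=0
After char 1 ('m'=38): chars_in_quartet=2 acc=0xEE6 bytes_emitted=0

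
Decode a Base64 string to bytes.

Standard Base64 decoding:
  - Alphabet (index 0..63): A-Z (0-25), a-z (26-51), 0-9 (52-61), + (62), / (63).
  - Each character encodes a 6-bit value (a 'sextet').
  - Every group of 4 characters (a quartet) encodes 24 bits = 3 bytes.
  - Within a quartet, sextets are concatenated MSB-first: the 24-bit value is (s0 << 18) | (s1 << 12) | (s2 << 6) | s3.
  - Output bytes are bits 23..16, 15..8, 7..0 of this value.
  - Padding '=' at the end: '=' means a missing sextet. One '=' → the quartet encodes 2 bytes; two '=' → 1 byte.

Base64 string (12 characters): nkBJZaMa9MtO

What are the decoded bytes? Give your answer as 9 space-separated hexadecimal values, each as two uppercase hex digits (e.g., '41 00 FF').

Answer: 9E 40 49 65 A3 1A F4 CB 4E

Derivation:
After char 0 ('n'=39): chars_in_quartet=1 acc=0x27 bytes_emitted=0
After char 1 ('k'=36): chars_in_quartet=2 acc=0x9E4 bytes_emitted=0
After char 2 ('B'=1): chars_in_quartet=3 acc=0x27901 bytes_emitted=0
After char 3 ('J'=9): chars_in_quartet=4 acc=0x9E4049 -> emit 9E 40 49, reset; bytes_emitted=3
After char 4 ('Z'=25): chars_in_quartet=1 acc=0x19 bytes_emitted=3
After char 5 ('a'=26): chars_in_quartet=2 acc=0x65A bytes_emitted=3
After char 6 ('M'=12): chars_in_quartet=3 acc=0x1968C bytes_emitted=3
After char 7 ('a'=26): chars_in_quartet=4 acc=0x65A31A -> emit 65 A3 1A, reset; bytes_emitted=6
After char 8 ('9'=61): chars_in_quartet=1 acc=0x3D bytes_emitted=6
After char 9 ('M'=12): chars_in_quartet=2 acc=0xF4C bytes_emitted=6
After char 10 ('t'=45): chars_in_quartet=3 acc=0x3D32D bytes_emitted=6
After char 11 ('O'=14): chars_in_quartet=4 acc=0xF4CB4E -> emit F4 CB 4E, reset; bytes_emitted=9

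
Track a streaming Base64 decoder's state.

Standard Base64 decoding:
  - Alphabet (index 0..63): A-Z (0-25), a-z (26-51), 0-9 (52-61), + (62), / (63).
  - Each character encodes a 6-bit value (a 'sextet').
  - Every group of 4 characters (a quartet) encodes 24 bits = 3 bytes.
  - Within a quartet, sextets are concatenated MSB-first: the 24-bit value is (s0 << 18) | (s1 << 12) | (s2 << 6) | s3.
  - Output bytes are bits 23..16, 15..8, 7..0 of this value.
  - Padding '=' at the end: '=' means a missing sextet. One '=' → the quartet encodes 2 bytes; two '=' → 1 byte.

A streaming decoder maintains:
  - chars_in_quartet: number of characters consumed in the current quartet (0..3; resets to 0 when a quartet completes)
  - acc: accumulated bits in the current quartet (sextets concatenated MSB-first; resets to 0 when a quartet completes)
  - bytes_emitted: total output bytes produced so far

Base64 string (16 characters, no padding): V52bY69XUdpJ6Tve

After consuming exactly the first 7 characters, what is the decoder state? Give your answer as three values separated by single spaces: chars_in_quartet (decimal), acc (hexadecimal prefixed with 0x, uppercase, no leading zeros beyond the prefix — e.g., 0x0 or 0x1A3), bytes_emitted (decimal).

After char 0 ('V'=21): chars_in_quartet=1 acc=0x15 bytes_emitted=0
After char 1 ('5'=57): chars_in_quartet=2 acc=0x579 bytes_emitted=0
After char 2 ('2'=54): chars_in_quartet=3 acc=0x15E76 bytes_emitted=0
After char 3 ('b'=27): chars_in_quartet=4 acc=0x579D9B -> emit 57 9D 9B, reset; bytes_emitted=3
After char 4 ('Y'=24): chars_in_quartet=1 acc=0x18 bytes_emitted=3
After char 5 ('6'=58): chars_in_quartet=2 acc=0x63A bytes_emitted=3
After char 6 ('9'=61): chars_in_quartet=3 acc=0x18EBD bytes_emitted=3

Answer: 3 0x18EBD 3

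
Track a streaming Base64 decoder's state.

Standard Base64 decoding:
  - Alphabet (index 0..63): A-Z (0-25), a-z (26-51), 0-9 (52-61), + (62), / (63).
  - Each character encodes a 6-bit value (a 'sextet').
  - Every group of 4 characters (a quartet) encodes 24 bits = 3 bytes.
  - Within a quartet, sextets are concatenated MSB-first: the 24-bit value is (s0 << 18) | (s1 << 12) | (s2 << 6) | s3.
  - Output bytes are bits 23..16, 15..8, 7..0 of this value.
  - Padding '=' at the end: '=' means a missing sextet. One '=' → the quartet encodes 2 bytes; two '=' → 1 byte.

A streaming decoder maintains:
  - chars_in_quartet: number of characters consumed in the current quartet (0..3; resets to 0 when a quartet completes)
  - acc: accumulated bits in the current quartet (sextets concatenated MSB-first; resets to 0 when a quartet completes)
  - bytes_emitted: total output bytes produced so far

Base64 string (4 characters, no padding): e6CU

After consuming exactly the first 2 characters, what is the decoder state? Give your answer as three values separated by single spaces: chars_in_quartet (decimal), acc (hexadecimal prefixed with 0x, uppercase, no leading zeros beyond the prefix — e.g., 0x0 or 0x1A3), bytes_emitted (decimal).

Answer: 2 0x7BA 0

Derivation:
After char 0 ('e'=30): chars_in_quartet=1 acc=0x1E bytes_emitted=0
After char 1 ('6'=58): chars_in_quartet=2 acc=0x7BA bytes_emitted=0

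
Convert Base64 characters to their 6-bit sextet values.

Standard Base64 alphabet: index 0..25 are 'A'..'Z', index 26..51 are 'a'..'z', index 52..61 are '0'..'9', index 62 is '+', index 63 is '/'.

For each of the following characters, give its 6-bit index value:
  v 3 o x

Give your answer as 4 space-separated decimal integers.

'v': a..z range, 26 + ord('v') − ord('a') = 47
'3': 0..9 range, 52 + ord('3') − ord('0') = 55
'o': a..z range, 26 + ord('o') − ord('a') = 40
'x': a..z range, 26 + ord('x') − ord('a') = 49

Answer: 47 55 40 49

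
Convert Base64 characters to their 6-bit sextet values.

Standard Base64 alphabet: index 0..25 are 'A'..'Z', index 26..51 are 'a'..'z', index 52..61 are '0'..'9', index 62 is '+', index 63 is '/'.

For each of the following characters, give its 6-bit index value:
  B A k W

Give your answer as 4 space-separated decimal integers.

'B': A..Z range, ord('B') − ord('A') = 1
'A': A..Z range, ord('A') − ord('A') = 0
'k': a..z range, 26 + ord('k') − ord('a') = 36
'W': A..Z range, ord('W') − ord('A') = 22

Answer: 1 0 36 22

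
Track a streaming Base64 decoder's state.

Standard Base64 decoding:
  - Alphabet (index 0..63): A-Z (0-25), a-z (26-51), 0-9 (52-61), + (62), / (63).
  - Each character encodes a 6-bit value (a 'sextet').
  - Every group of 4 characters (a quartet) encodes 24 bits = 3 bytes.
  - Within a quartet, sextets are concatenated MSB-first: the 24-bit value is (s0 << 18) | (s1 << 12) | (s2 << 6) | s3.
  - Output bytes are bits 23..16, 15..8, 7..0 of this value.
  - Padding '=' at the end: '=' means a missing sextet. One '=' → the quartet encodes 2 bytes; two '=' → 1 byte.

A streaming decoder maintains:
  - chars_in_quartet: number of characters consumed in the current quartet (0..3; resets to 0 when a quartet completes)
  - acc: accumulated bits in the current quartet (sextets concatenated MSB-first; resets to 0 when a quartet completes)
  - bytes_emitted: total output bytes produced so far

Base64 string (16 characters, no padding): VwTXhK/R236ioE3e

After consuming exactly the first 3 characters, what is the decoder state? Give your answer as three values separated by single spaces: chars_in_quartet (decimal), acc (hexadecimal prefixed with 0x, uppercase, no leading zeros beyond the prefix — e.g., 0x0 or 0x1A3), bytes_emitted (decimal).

After char 0 ('V'=21): chars_in_quartet=1 acc=0x15 bytes_emitted=0
After char 1 ('w'=48): chars_in_quartet=2 acc=0x570 bytes_emitted=0
After char 2 ('T'=19): chars_in_quartet=3 acc=0x15C13 bytes_emitted=0

Answer: 3 0x15C13 0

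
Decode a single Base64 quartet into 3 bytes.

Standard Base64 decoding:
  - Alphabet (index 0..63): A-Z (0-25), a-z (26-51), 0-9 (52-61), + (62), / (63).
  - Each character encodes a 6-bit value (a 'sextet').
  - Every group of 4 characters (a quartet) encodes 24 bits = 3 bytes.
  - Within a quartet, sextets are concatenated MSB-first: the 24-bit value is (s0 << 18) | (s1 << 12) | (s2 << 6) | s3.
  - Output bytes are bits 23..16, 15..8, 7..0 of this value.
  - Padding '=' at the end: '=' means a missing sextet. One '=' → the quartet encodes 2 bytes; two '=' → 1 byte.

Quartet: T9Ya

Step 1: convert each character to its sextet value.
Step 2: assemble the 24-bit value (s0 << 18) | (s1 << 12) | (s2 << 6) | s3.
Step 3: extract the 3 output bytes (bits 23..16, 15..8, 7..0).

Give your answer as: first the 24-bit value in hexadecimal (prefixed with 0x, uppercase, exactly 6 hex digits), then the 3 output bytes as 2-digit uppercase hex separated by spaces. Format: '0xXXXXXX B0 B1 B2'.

Sextets: T=19, 9=61, Y=24, a=26
24-bit: (19<<18) | (61<<12) | (24<<6) | 26
      = 0x4C0000 | 0x03D000 | 0x000600 | 0x00001A
      = 0x4FD61A
Bytes: (v>>16)&0xFF=4F, (v>>8)&0xFF=D6, v&0xFF=1A

Answer: 0x4FD61A 4F D6 1A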